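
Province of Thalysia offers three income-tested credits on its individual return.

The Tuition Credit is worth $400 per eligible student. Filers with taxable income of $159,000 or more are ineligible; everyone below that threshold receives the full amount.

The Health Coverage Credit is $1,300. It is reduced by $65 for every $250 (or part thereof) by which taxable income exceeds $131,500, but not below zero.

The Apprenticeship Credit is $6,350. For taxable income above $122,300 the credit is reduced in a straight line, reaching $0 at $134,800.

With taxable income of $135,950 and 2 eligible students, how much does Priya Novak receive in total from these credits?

Tuition Credit: base = 2 × $400 = $800. $135,950 is below the $159,000 cutoff, so the full $800 applies.
Health Coverage Credit: income exceeds $131,500 by $4,450, which is 18 full-or-partial $250 increments; reduction = 18 × $65 = $1,170, leaving $130.
Apprenticeship Credit: $135,950 is at or above $134,800, so the credit is $0.
Total: $800 + $130 + $0 = $930.

$930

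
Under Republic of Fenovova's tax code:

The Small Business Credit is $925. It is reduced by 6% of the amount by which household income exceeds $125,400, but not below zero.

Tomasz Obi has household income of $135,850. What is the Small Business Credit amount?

$298

Small Business Credit: 6% of the $10,450 excess over $125,400 is $627; credit = $925 − $627 = $298.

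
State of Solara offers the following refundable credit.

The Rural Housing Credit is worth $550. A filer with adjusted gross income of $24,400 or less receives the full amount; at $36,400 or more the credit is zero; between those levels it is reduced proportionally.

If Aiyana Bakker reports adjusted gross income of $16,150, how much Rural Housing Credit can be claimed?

Rural Housing Credit: $16,150 is at or below the $24,400 threshold, so the full $550 applies.

$550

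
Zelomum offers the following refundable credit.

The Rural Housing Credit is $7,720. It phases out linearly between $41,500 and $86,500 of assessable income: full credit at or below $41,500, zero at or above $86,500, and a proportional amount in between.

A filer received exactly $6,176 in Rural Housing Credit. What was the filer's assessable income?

$50,500

$6,176 is 6,176/7,720 of the full $7,720, so 1,544/7,720 of the $45,000 range has been used: income = $41,500 + $45,000 × 1,544/7,720 = $50,500.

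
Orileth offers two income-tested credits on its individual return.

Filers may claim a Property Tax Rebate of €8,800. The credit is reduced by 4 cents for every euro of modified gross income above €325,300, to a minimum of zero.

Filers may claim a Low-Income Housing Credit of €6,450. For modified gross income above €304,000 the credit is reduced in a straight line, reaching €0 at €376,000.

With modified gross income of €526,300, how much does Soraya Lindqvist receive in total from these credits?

Property Tax Rebate: 4% of the €201,000 excess over €325,300 is €8,040; credit = €8,800 − €8,040 = €760.
Low-Income Housing Credit: €526,300 is at or above €376,000, so the credit is €0.
Total: €760 + €0 = €760.

€760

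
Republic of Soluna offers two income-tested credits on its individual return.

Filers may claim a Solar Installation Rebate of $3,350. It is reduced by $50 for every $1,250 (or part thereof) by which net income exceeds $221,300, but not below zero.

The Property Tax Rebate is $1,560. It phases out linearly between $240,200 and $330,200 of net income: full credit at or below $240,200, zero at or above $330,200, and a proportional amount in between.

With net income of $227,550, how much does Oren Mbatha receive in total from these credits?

Solar Installation Rebate: income exceeds $221,300 by $6,250, which is 5 full-or-partial $1,250 increments; reduction = 5 × $50 = $250, leaving $3,100.
Property Tax Rebate: $227,550 is at or below the $240,200 threshold, so the full $1,560 applies.
Total: $3,100 + $1,560 = $4,660.

$4,660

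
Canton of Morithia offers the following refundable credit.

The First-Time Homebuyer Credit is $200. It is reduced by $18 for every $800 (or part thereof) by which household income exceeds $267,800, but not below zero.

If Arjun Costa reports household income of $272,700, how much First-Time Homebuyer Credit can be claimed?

First-Time Homebuyer Credit: income exceeds $267,800 by $4,900, which is 7 full-or-partial $800 increments; reduction = 7 × $18 = $126, leaving $74.

$74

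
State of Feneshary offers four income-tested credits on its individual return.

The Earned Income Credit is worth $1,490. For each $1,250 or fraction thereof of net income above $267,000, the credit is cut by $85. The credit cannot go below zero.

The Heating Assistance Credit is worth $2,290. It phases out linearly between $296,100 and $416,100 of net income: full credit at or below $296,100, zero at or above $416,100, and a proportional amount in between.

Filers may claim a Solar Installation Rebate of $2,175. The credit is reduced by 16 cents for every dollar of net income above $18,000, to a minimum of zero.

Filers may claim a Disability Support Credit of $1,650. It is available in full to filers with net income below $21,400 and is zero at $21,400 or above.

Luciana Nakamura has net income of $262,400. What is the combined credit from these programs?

$3,780

Earned Income Credit: $262,400 is at or below the $267,000 threshold, so the full $1,490 applies.
Heating Assistance Credit: $262,400 is at or below the $296,100 threshold, so the full $2,290 applies.
Solar Installation Rebate: 16% of the $244,400 excess over $18,000 is $39,104 ≥ base, so the credit is $0.
Disability Support Credit: $262,400 meets or exceeds the $21,400 cutoff, so the credit is $0.
Total: $1,490 + $2,290 + $0 + $0 = $3,780.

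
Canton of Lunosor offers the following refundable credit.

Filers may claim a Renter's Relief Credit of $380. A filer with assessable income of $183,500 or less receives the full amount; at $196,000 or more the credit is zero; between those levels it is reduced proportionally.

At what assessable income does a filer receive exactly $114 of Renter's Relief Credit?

$114 is 114/380 of the full $380, so 266/380 of the $12,500 range has been used: income = $183,500 + $12,500 × 266/380 = $192,250.

$192,250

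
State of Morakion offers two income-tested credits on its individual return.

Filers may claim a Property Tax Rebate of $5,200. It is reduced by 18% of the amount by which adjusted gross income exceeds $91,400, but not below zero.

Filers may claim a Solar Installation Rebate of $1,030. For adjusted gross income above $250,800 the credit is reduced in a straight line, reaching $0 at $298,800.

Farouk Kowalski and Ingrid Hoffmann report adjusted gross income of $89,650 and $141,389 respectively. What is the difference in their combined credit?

Farouk ($89,650): Property Tax Rebate: $89,650 is at or below the $91,400 threshold, so the full $5,200 applies. Solar Installation Rebate: $89,650 is at or below the $250,800 threshold, so the full $1,030 applies. total $5,200 + $1,030 = $6,230
Ingrid ($141,389): Property Tax Rebate: 18% of the $49,989 excess over $91,400 is $8,998.02 ≥ base, so the credit is $0. Solar Installation Rebate: $141,389 is at or below the $250,800 threshold, so the full $1,030 applies. total $0 + $1,030 = $1,030
Difference: |$6,230 − $1,030| = $5,200.

$5,200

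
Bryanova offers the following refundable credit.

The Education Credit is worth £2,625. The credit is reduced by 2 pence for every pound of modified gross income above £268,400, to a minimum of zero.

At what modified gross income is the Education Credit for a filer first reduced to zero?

The credit falls by 2% of each pound above £268,400, so it reaches zero when the excess is £2,625 / 2% = £131,250: income = £268,400 + £131,250 = £399,650.

£399,650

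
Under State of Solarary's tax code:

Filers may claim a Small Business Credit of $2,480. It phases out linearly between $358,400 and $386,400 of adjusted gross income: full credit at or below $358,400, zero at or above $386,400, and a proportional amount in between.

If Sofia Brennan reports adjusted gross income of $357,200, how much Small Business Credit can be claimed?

Small Business Credit: $357,200 is at or below the $358,400 threshold, so the full $2,480 applies.

$2,480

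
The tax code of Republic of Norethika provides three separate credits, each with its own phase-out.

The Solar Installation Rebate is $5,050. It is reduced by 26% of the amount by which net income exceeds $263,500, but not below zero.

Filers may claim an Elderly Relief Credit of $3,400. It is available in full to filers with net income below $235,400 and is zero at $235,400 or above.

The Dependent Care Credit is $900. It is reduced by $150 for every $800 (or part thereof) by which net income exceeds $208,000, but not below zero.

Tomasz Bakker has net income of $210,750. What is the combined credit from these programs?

$8,750

Solar Installation Rebate: $210,750 is at or below the $263,500 threshold, so the full $5,050 applies.
Elderly Relief Credit: $210,750 is below the $235,400 cutoff, so the full $3,400 applies.
Dependent Care Credit: income exceeds $208,000 by $2,750, which is 4 full-or-partial $800 increments; reduction = 4 × $150 = $600, leaving $300.
Total: $5,050 + $3,400 + $300 = $8,750.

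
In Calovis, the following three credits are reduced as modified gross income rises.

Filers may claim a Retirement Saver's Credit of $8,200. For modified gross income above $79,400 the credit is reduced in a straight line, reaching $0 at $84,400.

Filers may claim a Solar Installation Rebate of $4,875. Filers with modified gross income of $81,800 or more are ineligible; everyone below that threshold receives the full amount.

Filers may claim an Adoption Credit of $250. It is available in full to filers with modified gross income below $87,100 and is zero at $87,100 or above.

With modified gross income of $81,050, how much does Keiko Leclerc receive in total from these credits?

$10,619

Retirement Saver's Credit: $81,050 is $1,650 into a $5,000 phase-out range, leaving 3,350/5,000 of the credit: $8,200 × 3,350/5,000 = $5,494.
Solar Installation Rebate: $81,050 is below the $81,800 cutoff, so the full $4,875 applies.
Adoption Credit: $81,050 is below the $87,100 cutoff, so the full $250 applies.
Total: $5,494 + $4,875 + $250 = $10,619.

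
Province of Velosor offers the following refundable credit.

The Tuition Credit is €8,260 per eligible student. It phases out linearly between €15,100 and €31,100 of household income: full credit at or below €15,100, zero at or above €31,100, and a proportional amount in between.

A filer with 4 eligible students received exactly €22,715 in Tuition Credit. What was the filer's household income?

€20,100

Full credit = 4 × €8,260 = €33,040.
€22,715 is 22,715/33,040 of the full €33,040, so 10,325/33,040 of the €16,000 range has been used: income = €15,100 + €16,000 × 10,325/33,040 = €20,100.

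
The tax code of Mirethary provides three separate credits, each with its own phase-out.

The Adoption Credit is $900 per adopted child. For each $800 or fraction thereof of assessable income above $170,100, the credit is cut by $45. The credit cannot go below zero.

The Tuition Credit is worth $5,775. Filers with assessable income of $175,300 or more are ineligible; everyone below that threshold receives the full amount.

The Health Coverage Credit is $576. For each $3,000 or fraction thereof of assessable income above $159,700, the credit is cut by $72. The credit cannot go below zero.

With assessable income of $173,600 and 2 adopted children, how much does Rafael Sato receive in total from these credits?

$7,566

Adoption Credit: base = 2 × $900 = $1,800. income exceeds $170,100 by $3,500, which is 5 full-or-partial $800 increments; reduction = 5 × $45 = $225, leaving $1,575.
Tuition Credit: $173,600 is below the $175,300 cutoff, so the full $5,775 applies.
Health Coverage Credit: income exceeds $159,700 by $13,900, which is 5 full-or-partial $3,000 increments; reduction = 5 × $72 = $360, leaving $216.
Total: $1,575 + $5,775 + $216 = $7,566.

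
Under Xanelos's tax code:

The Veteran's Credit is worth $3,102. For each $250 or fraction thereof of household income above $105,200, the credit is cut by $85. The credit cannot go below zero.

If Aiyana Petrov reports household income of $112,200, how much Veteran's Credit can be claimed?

Veteran's Credit: income exceeds $105,200 by $7,000, which is 28 full-or-partial $250 increments; reduction = 28 × $85 = $2,380, leaving $722.

$722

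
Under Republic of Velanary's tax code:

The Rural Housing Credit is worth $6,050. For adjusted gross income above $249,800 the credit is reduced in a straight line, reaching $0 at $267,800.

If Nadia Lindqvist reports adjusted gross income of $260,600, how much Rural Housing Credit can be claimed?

Rural Housing Credit: $260,600 is $10,800 into a $18,000 phase-out range, leaving 7,200/18,000 of the credit: $6,050 × 7,200/18,000 = $2,420.

$2,420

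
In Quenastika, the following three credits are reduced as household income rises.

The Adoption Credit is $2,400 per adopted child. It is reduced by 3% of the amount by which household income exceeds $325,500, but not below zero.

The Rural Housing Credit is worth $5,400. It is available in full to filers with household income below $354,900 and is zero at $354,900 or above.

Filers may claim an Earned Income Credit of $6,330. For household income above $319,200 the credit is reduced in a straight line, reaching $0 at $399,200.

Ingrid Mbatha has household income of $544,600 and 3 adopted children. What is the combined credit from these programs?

Adoption Credit: base = 3 × $2,400 = $7,200. 3% of the $219,100 excess over $325,500 is $6,573; credit = $7,200 − $6,573 = $627.
Rural Housing Credit: $544,600 meets or exceeds the $354,900 cutoff, so the credit is $0.
Earned Income Credit: $544,600 is at or above $399,200, so the credit is $0.
Total: $627 + $0 + $0 = $627.

$627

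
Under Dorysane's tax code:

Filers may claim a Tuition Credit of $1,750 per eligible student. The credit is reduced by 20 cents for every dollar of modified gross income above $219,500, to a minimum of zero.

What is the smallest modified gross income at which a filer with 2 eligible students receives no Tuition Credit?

$237,000

Full credit = 2 × $1,750 = $3,500.
The credit falls by 20% of each dollar above $219,500, so it reaches zero when the excess is $3,500 / 20% = $17,500: income = $219,500 + $17,500 = $237,000.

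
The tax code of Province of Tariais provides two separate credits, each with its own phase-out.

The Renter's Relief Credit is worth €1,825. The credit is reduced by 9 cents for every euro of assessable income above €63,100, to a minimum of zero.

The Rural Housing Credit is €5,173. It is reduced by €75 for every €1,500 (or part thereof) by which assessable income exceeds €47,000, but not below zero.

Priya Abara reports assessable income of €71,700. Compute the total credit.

€4,949

Renter's Relief Credit: 9% of the €8,600 excess over €63,100 is €774; credit = €1,825 − €774 = €1,051.
Rural Housing Credit: income exceeds €47,000 by €24,700, which is 17 full-or-partial €1,500 increments; reduction = 17 × €75 = €1,275, leaving €3,898.
Total: €1,051 + €3,898 = €4,949.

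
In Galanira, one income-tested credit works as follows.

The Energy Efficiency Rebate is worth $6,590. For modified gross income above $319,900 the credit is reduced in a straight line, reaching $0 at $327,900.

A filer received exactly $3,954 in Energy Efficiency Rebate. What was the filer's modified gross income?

$323,100

$3,954 is 3,954/6,590 of the full $6,590, so 2,636/6,590 of the $8,000 range has been used: income = $319,900 + $8,000 × 2,636/6,590 = $323,100.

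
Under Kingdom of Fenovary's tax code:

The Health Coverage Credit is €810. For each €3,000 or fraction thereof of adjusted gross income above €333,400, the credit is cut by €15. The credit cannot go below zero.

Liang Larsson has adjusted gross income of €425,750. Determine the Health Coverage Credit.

Health Coverage Credit: income exceeds €333,400 by €92,350, which is 31 full-or-partial €3,000 increments; reduction = 31 × €15 = €465, leaving €345.

€345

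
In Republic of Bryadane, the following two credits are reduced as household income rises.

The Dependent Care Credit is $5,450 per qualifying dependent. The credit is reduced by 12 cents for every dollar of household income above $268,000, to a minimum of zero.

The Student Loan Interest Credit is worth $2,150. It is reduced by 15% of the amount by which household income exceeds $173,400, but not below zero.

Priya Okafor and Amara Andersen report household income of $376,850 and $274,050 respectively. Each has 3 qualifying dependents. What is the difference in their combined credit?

$12,336

Priya ($376,850): Dependent Care Credit: base = 3 × $5,450 = $16,350. 12% of the $108,850 excess over $268,000 is $13,062; credit = $16,350 − $13,062 = $3,288. Student Loan Interest Credit: 15% of the $203,450 excess over $173,400 is $30,517.50 ≥ base, so the credit is $0. total $3,288 + $0 = $3,288
Amara ($274,050): Dependent Care Credit: base = 3 × $5,450 = $16,350. 12% of the $6,050 excess over $268,000 is $726; credit = $16,350 − $726 = $15,624. Student Loan Interest Credit: 15% of the $100,650 excess over $173,400 is $15,097.50 ≥ base, so the credit is $0. total $15,624 + $0 = $15,624
Difference: |$3,288 − $15,624| = $12,336.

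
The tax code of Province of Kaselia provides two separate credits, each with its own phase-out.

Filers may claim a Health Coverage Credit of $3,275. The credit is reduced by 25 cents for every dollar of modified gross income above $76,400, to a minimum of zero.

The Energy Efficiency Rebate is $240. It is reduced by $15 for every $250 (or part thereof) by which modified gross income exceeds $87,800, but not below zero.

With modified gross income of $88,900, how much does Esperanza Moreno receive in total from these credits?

$315

Health Coverage Credit: 25% of the $12,500 excess over $76,400 is $3,125; credit = $3,275 − $3,125 = $150.
Energy Efficiency Rebate: income exceeds $87,800 by $1,100, which is 5 full-or-partial $250 increments; reduction = 5 × $15 = $75, leaving $165.
Total: $150 + $165 = $315.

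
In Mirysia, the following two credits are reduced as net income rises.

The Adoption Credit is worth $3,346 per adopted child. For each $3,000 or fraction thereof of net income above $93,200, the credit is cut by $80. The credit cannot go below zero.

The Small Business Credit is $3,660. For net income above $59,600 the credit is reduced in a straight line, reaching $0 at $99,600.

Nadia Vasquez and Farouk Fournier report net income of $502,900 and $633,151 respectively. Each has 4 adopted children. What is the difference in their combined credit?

Nadia ($502,900): Adoption Credit: base = 4 × $3,346 = $13,384. income exceeds $93,200 by $409,700, which is 137 full-or-partial $3,000 increments; reduction = 137 × $80 = $10,960, leaving $2,424. Small Business Credit: $502,900 is at or above $99,600, so the credit is $0. total $2,424 + $0 = $2,424
Farouk ($633,151): Adoption Credit: base = 4 × $3,346 = $13,384. income exceeds $93,200 by $539,951 → 180 increments × $80 = $14,400 ≥ base, so the credit is $0. Small Business Credit: $633,151 is at or above $99,600, so the credit is $0. total $0 + $0 = $0
Difference: |$2,424 − $0| = $2,424.

$2,424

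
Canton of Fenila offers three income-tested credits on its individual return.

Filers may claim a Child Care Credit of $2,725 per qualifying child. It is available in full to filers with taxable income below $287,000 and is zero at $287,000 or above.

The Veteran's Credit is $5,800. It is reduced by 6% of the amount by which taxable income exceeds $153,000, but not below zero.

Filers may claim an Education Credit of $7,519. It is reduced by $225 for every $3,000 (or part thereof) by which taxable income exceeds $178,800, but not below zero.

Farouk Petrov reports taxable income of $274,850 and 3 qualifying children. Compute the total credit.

$8,269

Child Care Credit: base = 3 × $2,725 = $8,175. $274,850 is below the $287,000 cutoff, so the full $8,175 applies.
Veteran's Credit: 6% of the $121,850 excess over $153,000 is $7,311 ≥ base, so the credit is $0.
Education Credit: income exceeds $178,800 by $96,050, which is 33 full-or-partial $3,000 increments; reduction = 33 × $225 = $7,425, leaving $94.
Total: $8,175 + $0 + $94 = $8,269.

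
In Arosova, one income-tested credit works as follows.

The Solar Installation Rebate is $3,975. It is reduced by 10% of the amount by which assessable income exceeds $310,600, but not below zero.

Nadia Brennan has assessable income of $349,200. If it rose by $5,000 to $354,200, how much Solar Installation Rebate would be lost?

$115

At $349,200 — 10% of the $38,600 excess over $310,600 is $3,860; credit = $3,975 − $3,860 = $115.
At $354,200 — 10% of the $43,600 excess over $310,600 is $4,360 ≥ base, so the credit is $0.
Lost: $115 − $0 = $115.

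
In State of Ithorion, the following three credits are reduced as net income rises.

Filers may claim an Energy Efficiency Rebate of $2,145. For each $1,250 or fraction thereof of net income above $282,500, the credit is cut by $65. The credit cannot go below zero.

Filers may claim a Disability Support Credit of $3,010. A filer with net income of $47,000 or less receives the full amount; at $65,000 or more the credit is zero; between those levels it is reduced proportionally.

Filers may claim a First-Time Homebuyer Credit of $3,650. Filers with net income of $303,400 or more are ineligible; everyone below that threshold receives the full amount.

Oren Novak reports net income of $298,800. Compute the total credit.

$4,885

Energy Efficiency Rebate: income exceeds $282,500 by $16,300, which is 14 full-or-partial $1,250 increments; reduction = 14 × $65 = $910, leaving $1,235.
Disability Support Credit: $298,800 is at or above $65,000, so the credit is $0.
First-Time Homebuyer Credit: $298,800 is below the $303,400 cutoff, so the full $3,650 applies.
Total: $1,235 + $0 + $3,650 = $4,885.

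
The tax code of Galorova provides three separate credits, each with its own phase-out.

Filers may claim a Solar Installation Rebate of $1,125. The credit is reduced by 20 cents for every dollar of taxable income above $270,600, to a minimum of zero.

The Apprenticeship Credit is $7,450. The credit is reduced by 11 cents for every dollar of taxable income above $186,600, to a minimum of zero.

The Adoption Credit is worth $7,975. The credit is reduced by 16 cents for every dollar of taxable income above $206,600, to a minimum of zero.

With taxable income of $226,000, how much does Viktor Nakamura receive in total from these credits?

$9,112

Solar Installation Rebate: $226,000 is at or below the $270,600 threshold, so the full $1,125 applies.
Apprenticeship Credit: 11% of the $39,400 excess over $186,600 is $4,334; credit = $7,450 − $4,334 = $3,116.
Adoption Credit: 16% of the $19,400 excess over $206,600 is $3,104; credit = $7,975 − $3,104 = $4,871.
Total: $1,125 + $3,116 + $4,871 = $9,112.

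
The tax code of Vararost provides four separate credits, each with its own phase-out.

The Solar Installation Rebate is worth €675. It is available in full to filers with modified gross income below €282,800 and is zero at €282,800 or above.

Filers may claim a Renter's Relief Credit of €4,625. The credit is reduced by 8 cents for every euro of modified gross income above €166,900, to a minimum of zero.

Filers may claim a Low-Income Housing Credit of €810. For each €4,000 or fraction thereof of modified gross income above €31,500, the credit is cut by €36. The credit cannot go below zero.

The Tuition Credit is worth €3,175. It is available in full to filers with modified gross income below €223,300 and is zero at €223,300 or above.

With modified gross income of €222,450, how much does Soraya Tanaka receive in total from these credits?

Solar Installation Rebate: €222,450 is below the €282,800 cutoff, so the full €675 applies.
Renter's Relief Credit: 8% of the €55,550 excess over €166,900 is €4,444; credit = €4,625 − €4,444 = €181.
Low-Income Housing Credit: income exceeds €31,500 by €190,950 → 48 increments × €36 = €1,728 ≥ base, so the credit is €0.
Tuition Credit: €222,450 is below the €223,300 cutoff, so the full €3,175 applies.
Total: €675 + €181 + €0 + €3,175 = €4,031.

€4,031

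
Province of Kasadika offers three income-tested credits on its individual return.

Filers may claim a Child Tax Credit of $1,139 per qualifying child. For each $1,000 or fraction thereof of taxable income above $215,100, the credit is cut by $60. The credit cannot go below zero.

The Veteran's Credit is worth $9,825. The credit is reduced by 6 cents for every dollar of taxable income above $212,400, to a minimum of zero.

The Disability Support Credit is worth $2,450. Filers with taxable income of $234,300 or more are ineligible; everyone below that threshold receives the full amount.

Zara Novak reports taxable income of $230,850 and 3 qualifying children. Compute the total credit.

Child Tax Credit: base = 3 × $1,139 = $3,417. income exceeds $215,100 by $15,750, which is 16 full-or-partial $1,000 increments; reduction = 16 × $60 = $960, leaving $2,457.
Veteran's Credit: 6% of the $18,450 excess over $212,400 is $1,107; credit = $9,825 − $1,107 = $8,718.
Disability Support Credit: $230,850 is below the $234,300 cutoff, so the full $2,450 applies.
Total: $2,457 + $8,718 + $2,450 = $13,625.

$13,625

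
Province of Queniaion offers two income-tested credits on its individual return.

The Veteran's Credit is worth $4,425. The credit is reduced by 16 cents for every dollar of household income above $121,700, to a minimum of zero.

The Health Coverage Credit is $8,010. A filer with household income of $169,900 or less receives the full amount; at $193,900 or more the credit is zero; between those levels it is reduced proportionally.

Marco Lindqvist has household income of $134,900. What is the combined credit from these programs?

$10,323

Veteran's Credit: 16% of the $13,200 excess over $121,700 is $2,112; credit = $4,425 − $2,112 = $2,313.
Health Coverage Credit: $134,900 is at or below the $169,900 threshold, so the full $8,010 applies.
Total: $2,313 + $8,010 = $10,323.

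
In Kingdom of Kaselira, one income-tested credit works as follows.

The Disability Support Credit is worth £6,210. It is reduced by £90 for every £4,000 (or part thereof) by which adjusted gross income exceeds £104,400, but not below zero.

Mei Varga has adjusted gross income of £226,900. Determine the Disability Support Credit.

Disability Support Credit: income exceeds £104,400 by £122,500, which is 31 full-or-partial £4,000 increments; reduction = 31 × £90 = £2,790, leaving £3,420.

£3,420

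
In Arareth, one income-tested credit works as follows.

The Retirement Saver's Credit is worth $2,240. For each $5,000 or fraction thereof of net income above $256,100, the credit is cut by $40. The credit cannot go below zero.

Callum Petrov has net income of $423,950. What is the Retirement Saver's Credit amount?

Retirement Saver's Credit: income exceeds $256,100 by $167,850, which is 34 full-or-partial $5,000 increments; reduction = 34 × $40 = $1,360, leaving $880.

$880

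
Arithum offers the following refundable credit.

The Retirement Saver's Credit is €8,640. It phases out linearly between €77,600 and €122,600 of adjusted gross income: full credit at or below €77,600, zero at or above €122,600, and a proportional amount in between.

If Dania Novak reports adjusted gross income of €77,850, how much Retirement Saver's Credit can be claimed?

€8,592

Retirement Saver's Credit: €77,850 is €250 into a €45,000 phase-out range, leaving 44,750/45,000 of the credit: €8,640 × 44,750/45,000 = €8,592.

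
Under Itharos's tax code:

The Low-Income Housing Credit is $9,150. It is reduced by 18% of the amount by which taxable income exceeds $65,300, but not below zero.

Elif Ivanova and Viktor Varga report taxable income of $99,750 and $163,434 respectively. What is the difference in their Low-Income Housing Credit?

$2,949

Elif ($99,750): Low-Income Housing Credit: 18% of the $34,450 excess over $65,300 is $6,201; credit = $9,150 − $6,201 = $2,949.
Viktor ($163,434): Low-Income Housing Credit: 18% of the $98,134 excess over $65,300 is $17,664.12 ≥ base, so the credit is $0.
Difference: |$2,949 − $0| = $2,949.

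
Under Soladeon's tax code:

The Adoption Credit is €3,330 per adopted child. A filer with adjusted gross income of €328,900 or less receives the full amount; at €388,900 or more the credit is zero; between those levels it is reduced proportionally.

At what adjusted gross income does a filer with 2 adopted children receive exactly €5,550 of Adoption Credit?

Full credit = 2 × €3,330 = €6,660.
€5,550 is 5,550/6,660 of the full €6,660, so 1,110/6,660 of the €60,000 range has been used: income = €328,900 + €60,000 × 1,110/6,660 = €338,900.

€338,900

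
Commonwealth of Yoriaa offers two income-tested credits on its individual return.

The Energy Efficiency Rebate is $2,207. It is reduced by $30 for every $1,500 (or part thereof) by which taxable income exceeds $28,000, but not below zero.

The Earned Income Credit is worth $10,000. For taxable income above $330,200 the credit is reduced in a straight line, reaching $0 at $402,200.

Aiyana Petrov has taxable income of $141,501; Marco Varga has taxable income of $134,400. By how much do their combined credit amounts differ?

Aiyana ($141,501): Energy Efficiency Rebate: income exceeds $28,000 by $113,501 → 76 increments × $30 = $2,280 ≥ base, so the credit is $0. Earned Income Credit: $141,501 is at or below the $330,200 threshold, so the full $10,000 applies. total $0 + $10,000 = $10,000
Marco ($134,400): Energy Efficiency Rebate: income exceeds $28,000 by $106,400, which is 71 full-or-partial $1,500 increments; reduction = 71 × $30 = $2,130, leaving $77. Earned Income Credit: $134,400 is at or below the $330,200 threshold, so the full $10,000 applies. total $77 + $10,000 = $10,077
Difference: |$10,000 − $10,077| = $77.

$77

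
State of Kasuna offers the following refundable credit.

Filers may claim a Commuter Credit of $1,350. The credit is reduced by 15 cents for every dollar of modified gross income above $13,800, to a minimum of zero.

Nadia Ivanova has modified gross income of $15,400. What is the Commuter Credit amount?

$1,110

Commuter Credit: 15% of the $1,600 excess over $13,800 is $240; credit = $1,350 − $240 = $1,110.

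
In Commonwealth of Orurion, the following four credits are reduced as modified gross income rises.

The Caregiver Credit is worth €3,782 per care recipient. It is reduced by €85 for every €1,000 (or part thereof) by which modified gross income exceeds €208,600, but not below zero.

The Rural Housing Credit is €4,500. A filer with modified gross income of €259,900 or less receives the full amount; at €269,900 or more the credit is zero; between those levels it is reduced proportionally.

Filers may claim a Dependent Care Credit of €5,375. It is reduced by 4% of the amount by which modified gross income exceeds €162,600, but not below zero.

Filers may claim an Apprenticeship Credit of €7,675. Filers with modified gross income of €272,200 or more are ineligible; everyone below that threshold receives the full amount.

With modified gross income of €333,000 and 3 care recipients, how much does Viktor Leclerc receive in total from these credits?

€721

Caregiver Credit: base = 3 × €3,782 = €11,346. income exceeds €208,600 by €124,400, which is 125 full-or-partial €1,000 increments; reduction = 125 × €85 = €10,625, leaving €721.
Rural Housing Credit: €333,000 is at or above €269,900, so the credit is €0.
Dependent Care Credit: 4% of the €170,400 excess over €162,600 is €6,816 ≥ base, so the credit is €0.
Apprenticeship Credit: €333,000 meets or exceeds the €272,200 cutoff, so the credit is €0.
Total: €721 + €0 + €0 + €0 = €721.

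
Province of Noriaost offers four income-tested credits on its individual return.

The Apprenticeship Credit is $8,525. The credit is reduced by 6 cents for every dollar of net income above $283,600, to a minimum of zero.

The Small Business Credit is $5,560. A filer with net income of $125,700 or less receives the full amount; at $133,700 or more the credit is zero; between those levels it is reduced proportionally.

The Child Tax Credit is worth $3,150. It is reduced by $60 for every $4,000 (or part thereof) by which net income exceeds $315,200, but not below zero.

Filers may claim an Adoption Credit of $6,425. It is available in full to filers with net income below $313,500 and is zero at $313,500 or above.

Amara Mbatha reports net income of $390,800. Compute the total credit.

$4,103

Apprenticeship Credit: 6% of the $107,200 excess over $283,600 is $6,432; credit = $8,525 − $6,432 = $2,093.
Small Business Credit: $390,800 is at or above $133,700, so the credit is $0.
Child Tax Credit: income exceeds $315,200 by $75,600, which is 19 full-or-partial $4,000 increments; reduction = 19 × $60 = $1,140, leaving $2,010.
Adoption Credit: $390,800 meets or exceeds the $313,500 cutoff, so the credit is $0.
Total: $2,093 + $0 + $2,010 + $0 = $4,103.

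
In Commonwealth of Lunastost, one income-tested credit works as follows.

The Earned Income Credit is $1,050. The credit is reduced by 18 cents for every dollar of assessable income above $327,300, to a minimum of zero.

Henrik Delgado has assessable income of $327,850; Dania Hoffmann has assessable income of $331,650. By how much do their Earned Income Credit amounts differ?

Henrik ($327,850): Earned Income Credit: 18% of the $550 excess over $327,300 is $99; credit = $1,050 − $99 = $951.
Dania ($331,650): Earned Income Credit: 18% of the $4,350 excess over $327,300 is $783; credit = $1,050 − $783 = $267.
Difference: |$951 − $267| = $684.

$684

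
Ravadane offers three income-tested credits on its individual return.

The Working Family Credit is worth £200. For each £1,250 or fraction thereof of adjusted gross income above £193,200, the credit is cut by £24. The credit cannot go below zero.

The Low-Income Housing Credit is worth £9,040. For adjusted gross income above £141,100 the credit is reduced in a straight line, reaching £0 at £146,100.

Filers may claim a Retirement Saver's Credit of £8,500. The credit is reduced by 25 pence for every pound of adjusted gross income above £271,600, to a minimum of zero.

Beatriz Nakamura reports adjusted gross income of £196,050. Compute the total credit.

£8,628

Working Family Credit: income exceeds £193,200 by £2,850, which is 3 full-or-partial £1,250 increments; reduction = 3 × £24 = £72, leaving £128.
Low-Income Housing Credit: £196,050 is at or above £146,100, so the credit is £0.
Retirement Saver's Credit: £196,050 is at or below the £271,600 threshold, so the full £8,500 applies.
Total: £128 + £0 + £8,500 = £8,628.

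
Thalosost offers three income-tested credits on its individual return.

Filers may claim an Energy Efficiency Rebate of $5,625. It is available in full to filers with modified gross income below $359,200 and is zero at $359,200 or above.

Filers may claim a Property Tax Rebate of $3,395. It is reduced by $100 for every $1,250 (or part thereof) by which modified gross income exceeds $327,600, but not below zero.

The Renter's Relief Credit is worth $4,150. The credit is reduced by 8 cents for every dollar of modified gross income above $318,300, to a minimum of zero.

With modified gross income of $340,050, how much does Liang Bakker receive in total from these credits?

Energy Efficiency Rebate: $340,050 is below the $359,200 cutoff, so the full $5,625 applies.
Property Tax Rebate: income exceeds $327,600 by $12,450, which is 10 full-or-partial $1,250 increments; reduction = 10 × $100 = $1,000, leaving $2,395.
Renter's Relief Credit: 8% of the $21,750 excess over $318,300 is $1,740; credit = $4,150 − $1,740 = $2,410.
Total: $5,625 + $2,395 + $2,410 = $10,430.

$10,430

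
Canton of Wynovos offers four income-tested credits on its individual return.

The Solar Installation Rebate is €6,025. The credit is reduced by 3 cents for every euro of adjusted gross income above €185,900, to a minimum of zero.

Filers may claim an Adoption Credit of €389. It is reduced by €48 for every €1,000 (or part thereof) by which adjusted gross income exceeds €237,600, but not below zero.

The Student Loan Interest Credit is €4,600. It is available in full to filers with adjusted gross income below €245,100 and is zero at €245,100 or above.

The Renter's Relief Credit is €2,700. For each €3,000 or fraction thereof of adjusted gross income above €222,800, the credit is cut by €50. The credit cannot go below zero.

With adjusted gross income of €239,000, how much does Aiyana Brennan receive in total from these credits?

Solar Installation Rebate: 3% of the €53,100 excess over €185,900 is €1,593; credit = €6,025 − €1,593 = €4,432.
Adoption Credit: income exceeds €237,600 by €1,400, which is 2 full-or-partial €1,000 increments; reduction = 2 × €48 = €96, leaving €293.
Student Loan Interest Credit: €239,000 is below the €245,100 cutoff, so the full €4,600 applies.
Renter's Relief Credit: income exceeds €222,800 by €16,200, which is 6 full-or-partial €3,000 increments; reduction = 6 × €50 = €300, leaving €2,400.
Total: €4,432 + €293 + €4,600 + €2,400 = €11,725.

€11,725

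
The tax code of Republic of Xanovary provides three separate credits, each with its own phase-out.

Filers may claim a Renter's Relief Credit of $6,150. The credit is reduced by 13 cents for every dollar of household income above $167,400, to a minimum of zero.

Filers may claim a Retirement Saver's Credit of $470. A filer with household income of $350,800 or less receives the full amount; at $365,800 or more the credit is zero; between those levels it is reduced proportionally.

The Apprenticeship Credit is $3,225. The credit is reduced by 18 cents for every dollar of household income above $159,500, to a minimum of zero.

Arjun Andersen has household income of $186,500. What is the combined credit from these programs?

Renter's Relief Credit: 13% of the $19,100 excess over $167,400 is $2,483; credit = $6,150 − $2,483 = $3,667.
Retirement Saver's Credit: $186,500 is at or below the $350,800 threshold, so the full $470 applies.
Apprenticeship Credit: 18% of the $27,000 excess over $159,500 is $4,860 ≥ base, so the credit is $0.
Total: $3,667 + $470 + $0 = $4,137.

$4,137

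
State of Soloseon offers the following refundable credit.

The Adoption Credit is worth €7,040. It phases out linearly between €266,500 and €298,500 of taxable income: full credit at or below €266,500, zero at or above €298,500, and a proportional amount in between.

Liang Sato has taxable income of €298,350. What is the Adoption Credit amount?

Adoption Credit: €298,350 is €31,850 into a €32,000 phase-out range, leaving 150/32,000 of the credit: €7,040 × 150/32,000 = €33.

€33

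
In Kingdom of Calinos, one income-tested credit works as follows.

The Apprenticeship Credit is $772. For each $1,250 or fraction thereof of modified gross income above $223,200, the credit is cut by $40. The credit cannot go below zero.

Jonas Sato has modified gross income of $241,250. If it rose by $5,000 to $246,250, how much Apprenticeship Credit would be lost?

$160

At $241,250 — income exceeds $223,200 by $18,050, which is 15 full-or-partial $1,250 increments; reduction = 15 × $40 = $600, leaving $172.
At $246,250 — income exceeds $223,200 by $23,050, which is 19 full-or-partial $1,250 increments; reduction = 19 × $40 = $760, leaving $12.
Lost: $172 − $12 = $160.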